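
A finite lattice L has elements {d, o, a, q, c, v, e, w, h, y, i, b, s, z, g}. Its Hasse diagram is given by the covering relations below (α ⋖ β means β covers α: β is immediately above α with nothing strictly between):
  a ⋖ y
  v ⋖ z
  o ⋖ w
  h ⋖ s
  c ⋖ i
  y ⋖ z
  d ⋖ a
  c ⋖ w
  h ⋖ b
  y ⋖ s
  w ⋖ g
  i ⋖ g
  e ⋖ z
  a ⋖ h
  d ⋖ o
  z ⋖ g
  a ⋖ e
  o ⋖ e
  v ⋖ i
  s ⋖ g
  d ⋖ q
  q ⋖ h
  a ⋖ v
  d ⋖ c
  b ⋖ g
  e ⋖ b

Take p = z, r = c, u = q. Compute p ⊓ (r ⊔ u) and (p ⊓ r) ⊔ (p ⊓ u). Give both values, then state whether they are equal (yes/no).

r ⊔ u = g, so p ⊓ (r ⊔ u) = z ⊓ g = z.
p ⊓ r = d and p ⊓ u = d, so (p ⊓ r) ⊔ (p ⊓ u) = d ⊔ d = d.
Equal: no.

z; d; no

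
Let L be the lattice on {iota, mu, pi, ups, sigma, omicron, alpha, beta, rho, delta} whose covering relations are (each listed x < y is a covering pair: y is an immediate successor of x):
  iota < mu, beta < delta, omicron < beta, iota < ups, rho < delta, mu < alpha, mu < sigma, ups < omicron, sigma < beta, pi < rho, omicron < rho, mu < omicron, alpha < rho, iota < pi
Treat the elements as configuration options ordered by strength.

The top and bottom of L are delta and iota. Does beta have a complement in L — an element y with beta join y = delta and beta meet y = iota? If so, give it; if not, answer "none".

pi

Need y with beta ∨ y = delta and beta ∧ y = iota.
Checking each element gives: pi.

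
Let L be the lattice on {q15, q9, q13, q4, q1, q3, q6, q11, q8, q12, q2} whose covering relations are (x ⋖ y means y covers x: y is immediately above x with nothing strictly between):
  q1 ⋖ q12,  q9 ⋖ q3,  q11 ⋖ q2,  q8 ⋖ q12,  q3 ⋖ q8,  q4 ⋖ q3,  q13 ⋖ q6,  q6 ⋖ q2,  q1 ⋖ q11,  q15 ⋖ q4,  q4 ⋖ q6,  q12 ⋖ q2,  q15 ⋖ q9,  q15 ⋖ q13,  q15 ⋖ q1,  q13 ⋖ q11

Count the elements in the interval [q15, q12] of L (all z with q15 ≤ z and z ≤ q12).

7

The interval [q15, q12] = {q1, q12, q15, q3, q4, q8, q9}, which has 7 elements.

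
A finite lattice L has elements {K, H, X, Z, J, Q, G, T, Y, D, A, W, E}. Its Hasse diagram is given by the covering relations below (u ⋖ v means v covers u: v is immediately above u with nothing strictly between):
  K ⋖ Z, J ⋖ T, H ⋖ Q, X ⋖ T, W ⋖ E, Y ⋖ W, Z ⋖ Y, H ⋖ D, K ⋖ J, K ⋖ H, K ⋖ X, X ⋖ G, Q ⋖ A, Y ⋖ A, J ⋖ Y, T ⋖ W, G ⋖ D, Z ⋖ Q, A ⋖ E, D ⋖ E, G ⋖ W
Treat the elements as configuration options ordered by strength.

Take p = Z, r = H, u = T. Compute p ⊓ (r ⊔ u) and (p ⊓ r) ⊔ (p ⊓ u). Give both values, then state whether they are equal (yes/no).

r ⊔ u = E, so p ⊓ (r ⊔ u) = Z ⊓ E = Z.
p ⊓ r = K and p ⊓ u = K, so (p ⊓ r) ⊔ (p ⊓ u) = K ⊔ K = K.
Equal: no.

Z; K; no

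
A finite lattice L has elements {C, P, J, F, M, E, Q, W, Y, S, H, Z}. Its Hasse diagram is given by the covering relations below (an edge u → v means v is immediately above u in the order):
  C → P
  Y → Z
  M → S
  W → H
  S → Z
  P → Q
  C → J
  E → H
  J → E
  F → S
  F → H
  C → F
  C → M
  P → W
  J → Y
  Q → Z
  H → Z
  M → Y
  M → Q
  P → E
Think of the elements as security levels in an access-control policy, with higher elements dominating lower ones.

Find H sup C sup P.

H

Common upper bounds of {H, C, P}: H, Z.
The least among these is H.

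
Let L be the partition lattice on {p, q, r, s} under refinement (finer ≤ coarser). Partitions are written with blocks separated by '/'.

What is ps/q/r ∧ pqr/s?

p/q/r/s

Common lower bounds of {ps/q/r, pqr/s}: p/q/r/s.
The greatest among these is p/q/r/s.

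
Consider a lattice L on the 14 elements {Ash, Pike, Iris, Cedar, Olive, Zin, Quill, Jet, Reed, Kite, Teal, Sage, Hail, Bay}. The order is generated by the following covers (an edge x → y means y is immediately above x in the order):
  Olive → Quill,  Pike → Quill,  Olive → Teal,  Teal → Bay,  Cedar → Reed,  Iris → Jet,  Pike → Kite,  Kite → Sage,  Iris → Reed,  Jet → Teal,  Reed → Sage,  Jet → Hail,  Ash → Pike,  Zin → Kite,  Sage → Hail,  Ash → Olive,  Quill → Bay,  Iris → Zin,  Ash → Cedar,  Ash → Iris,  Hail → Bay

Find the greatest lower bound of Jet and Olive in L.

Ash

Common lower bounds of {Jet, Olive}: Ash.
The greatest among these is Ash.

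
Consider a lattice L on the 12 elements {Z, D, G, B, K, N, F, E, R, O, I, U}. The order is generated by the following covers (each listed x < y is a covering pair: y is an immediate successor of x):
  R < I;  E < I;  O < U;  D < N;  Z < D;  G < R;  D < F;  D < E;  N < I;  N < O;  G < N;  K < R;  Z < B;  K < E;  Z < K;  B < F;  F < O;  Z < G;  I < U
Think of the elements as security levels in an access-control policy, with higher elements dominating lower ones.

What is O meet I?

N

Common lower bounds of {O, I}: D, G, N, Z.
The greatest among these is N.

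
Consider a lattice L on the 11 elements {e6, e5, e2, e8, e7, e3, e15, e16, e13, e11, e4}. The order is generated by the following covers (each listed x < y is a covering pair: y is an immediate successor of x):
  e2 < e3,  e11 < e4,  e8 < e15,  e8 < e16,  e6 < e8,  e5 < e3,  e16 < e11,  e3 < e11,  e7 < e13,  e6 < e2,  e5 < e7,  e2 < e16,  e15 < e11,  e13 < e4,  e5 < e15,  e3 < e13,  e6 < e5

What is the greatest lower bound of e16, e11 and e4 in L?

Common lower bounds of {e16, e11, e4}: e16, e2, e6, e8.
The greatest among these is e16.

e16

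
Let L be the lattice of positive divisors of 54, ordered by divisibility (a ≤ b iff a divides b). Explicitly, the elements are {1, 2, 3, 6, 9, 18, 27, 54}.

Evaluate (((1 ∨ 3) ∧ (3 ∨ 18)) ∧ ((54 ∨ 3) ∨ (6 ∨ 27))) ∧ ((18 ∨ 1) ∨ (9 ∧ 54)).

1 ∨ 3 = 3
3 ∨ 18 = 18
3 ∧ 18 = 3
54 ∨ 3 = 54
6 ∨ 27 = 54
54 ∨ 54 = 54
3 ∧ 54 = 3
18 ∨ 1 = 18
9 ∧ 54 = 9
18 ∨ 9 = 18
3 ∧ 18 = 3

3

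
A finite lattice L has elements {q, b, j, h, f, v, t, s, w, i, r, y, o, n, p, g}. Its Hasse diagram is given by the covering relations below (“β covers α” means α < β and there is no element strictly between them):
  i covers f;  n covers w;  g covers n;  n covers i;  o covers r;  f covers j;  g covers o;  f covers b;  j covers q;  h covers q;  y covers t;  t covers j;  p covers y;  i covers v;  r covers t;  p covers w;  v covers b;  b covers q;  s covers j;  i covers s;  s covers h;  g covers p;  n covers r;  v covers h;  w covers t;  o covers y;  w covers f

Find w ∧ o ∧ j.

j

Common lower bounds of {w, o, j}: j, q.
The greatest among these is j.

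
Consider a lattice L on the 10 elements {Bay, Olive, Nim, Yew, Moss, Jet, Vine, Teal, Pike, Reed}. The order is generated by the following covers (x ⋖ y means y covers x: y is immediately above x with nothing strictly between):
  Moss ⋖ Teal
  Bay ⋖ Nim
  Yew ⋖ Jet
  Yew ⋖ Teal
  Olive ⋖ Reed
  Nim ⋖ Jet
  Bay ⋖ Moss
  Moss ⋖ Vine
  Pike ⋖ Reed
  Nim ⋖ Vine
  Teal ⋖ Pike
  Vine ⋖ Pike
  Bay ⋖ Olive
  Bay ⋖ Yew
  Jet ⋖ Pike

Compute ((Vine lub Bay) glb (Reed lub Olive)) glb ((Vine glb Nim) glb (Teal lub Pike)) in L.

Nim

Vine ∨ Bay = Vine
Reed ∨ Olive = Reed
Vine ∧ Reed = Vine
Vine ∧ Nim = Nim
Teal ∨ Pike = Pike
Nim ∧ Pike = Nim
Vine ∧ Nim = Nim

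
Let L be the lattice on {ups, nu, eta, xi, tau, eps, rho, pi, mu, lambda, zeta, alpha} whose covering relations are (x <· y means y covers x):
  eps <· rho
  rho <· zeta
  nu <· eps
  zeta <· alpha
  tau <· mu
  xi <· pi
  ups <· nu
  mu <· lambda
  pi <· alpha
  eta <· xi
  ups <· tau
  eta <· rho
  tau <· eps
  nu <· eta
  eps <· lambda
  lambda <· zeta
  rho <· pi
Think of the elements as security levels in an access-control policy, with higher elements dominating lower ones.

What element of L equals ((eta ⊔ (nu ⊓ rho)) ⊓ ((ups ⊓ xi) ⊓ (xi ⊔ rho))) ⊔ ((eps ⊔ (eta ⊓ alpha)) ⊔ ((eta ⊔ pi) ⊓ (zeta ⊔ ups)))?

rho

nu ∧ rho = nu
eta ∨ nu = eta
ups ∧ xi = ups
xi ∨ rho = pi
ups ∧ pi = ups
eta ∧ ups = ups
eta ∧ alpha = eta
eps ∨ eta = rho
eta ∨ pi = pi
zeta ∨ ups = zeta
pi ∧ zeta = rho
rho ∨ rho = rho
ups ∨ rho = rho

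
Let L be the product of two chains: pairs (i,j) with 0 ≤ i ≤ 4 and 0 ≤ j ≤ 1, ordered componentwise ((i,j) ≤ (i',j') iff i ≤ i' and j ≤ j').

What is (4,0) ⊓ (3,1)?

(3,0)

Common lower bounds of {(4,0), (3,1)}: (0,0), (1,0), (2,0), (3,0).
The greatest among these is (3,0).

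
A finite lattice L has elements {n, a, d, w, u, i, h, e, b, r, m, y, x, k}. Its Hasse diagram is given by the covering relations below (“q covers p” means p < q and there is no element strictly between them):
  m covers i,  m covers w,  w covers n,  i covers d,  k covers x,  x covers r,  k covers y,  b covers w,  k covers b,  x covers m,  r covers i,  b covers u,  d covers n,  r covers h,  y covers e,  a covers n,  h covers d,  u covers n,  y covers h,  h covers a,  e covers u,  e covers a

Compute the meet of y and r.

Common lower bounds of {y, r}: a, d, h, n.
The greatest among these is h.

h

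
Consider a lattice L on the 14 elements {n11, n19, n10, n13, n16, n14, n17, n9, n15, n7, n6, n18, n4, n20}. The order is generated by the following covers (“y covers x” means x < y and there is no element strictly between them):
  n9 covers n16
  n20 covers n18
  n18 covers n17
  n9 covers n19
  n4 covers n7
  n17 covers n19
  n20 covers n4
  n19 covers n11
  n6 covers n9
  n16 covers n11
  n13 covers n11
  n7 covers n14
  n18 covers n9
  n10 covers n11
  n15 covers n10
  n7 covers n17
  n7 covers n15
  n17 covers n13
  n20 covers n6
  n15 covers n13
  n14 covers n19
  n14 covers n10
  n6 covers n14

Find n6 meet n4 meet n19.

n19

Common lower bounds of {n6, n4, n19}: n11, n19.
The greatest among these is n19.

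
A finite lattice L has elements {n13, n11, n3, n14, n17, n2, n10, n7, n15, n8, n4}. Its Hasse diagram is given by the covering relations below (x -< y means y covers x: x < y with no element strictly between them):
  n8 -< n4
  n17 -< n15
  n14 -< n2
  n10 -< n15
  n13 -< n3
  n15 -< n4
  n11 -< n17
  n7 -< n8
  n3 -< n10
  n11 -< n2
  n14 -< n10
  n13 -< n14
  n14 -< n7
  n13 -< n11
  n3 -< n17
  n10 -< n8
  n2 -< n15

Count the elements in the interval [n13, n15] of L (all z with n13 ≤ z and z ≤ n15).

8

The interval [n13, n15] = {n10, n11, n13, n14, n15, n17, n2, n3}, which has 8 elements.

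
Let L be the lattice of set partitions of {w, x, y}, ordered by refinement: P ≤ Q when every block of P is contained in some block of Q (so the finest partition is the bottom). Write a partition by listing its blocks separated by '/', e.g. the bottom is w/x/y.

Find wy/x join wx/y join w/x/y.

wxy

Common upper bounds of {wy/x, wx/y, w/x/y}: wxy.
The least among these is wxy.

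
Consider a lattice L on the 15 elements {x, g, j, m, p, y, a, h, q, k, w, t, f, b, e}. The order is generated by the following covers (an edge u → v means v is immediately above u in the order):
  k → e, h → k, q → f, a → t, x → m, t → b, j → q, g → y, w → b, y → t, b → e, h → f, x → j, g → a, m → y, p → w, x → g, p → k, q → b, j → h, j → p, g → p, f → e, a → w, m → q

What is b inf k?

Common lower bounds of {b, k}: g, j, p, x.
The greatest among these is p.

p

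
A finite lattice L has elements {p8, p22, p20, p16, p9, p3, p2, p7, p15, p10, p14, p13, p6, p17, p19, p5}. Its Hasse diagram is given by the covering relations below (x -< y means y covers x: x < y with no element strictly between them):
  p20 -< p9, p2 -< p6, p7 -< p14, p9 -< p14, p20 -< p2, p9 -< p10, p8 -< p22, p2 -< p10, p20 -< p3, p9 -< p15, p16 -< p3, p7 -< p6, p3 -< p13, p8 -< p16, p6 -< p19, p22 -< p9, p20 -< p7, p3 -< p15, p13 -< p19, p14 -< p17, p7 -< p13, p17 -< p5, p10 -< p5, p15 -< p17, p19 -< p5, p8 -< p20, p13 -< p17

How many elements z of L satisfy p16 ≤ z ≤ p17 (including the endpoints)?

5

The interval [p16, p17] = {p13, p15, p16, p17, p3}, which has 5 elements.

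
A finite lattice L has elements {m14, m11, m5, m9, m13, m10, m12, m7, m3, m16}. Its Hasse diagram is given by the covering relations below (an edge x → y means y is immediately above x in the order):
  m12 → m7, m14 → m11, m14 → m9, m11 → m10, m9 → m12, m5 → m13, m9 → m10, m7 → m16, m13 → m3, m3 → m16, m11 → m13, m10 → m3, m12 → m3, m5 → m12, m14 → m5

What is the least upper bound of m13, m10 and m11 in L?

m3

Common upper bounds of {m13, m10, m11}: m16, m3.
The least among these is m3.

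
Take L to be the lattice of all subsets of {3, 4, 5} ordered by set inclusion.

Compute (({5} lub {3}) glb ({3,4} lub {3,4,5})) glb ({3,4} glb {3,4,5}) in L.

{5} ∨ {3} = {3,5}
{3,4} ∨ {3,4,5} = {3,4,5}
{3,5} ∧ {3,4,5} = {3,5}
{3,4} ∧ {3,4,5} = {3,4}
{3,5} ∧ {3,4} = {3}

{3}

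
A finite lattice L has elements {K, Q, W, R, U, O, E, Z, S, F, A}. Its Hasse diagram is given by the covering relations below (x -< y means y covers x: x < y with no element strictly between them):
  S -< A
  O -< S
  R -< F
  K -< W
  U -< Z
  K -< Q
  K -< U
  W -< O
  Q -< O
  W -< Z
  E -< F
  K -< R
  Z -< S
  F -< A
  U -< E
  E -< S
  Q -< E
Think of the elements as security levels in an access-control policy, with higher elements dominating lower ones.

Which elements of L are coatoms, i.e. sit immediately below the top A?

F, S

The coatoms are exactly the elements covered by A: F, S.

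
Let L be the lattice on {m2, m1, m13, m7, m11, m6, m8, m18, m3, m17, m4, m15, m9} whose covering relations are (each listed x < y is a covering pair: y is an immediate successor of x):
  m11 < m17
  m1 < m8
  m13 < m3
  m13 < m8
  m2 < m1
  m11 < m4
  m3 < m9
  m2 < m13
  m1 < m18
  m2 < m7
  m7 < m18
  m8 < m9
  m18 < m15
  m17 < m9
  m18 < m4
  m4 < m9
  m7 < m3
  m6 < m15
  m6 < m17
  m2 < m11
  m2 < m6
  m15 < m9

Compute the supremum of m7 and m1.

Common upper bounds of {m7, m1}: m15, m18, m4, m9.
The least among these is m18.

m18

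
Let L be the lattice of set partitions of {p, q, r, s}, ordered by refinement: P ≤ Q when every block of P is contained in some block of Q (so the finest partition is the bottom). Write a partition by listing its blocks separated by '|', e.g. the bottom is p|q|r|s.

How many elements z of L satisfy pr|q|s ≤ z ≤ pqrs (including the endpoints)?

5

The interval [pr|q|s, pqrs] = {pqrs, pqr|s, prs|q, pr|qs, pr|q|s}, which has 5 elements.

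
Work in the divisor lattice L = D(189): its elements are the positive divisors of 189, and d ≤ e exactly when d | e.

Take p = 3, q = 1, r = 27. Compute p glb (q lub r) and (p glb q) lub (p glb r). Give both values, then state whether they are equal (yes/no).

3; 3; yes

q lub r = 27, so p glb (q lub r) = 3 glb 27 = 3.
p glb q = 1 and p glb r = 3, so (p glb q) lub (p glb r) = 1 lub 3 = 3.
Equal: yes.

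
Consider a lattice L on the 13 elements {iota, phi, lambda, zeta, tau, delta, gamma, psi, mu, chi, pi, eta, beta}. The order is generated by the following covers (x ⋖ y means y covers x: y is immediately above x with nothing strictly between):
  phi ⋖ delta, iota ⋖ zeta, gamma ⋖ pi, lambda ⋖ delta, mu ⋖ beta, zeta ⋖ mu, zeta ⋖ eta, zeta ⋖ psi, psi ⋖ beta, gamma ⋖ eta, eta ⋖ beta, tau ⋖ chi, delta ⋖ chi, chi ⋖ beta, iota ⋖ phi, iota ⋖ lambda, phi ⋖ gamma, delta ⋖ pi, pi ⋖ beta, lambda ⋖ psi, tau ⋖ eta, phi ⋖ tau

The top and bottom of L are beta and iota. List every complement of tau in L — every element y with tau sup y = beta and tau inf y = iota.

mu, psi

Need y with tau ∨ y = beta and tau ∧ y = iota.
Checking each element gives: mu, psi.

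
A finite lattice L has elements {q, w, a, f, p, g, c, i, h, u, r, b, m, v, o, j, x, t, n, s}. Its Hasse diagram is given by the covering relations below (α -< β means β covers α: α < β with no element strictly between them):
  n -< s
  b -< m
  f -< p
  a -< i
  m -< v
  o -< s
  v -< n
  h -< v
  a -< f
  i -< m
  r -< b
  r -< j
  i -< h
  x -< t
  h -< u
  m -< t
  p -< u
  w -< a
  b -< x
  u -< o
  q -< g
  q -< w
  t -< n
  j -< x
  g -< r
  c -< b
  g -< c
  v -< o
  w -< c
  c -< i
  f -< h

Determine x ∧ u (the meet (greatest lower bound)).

Common lower bounds of {x, u}: c, g, q, w.
The greatest among these is c.

c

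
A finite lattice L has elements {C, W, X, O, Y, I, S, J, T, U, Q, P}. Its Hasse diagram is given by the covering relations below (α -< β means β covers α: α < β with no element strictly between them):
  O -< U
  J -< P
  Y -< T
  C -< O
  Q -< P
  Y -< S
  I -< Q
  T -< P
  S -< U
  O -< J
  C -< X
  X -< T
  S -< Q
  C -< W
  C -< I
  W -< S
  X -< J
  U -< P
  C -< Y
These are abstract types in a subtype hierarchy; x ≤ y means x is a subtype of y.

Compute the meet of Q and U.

S

Common lower bounds of {Q, U}: C, S, W, Y.
The greatest among these is S.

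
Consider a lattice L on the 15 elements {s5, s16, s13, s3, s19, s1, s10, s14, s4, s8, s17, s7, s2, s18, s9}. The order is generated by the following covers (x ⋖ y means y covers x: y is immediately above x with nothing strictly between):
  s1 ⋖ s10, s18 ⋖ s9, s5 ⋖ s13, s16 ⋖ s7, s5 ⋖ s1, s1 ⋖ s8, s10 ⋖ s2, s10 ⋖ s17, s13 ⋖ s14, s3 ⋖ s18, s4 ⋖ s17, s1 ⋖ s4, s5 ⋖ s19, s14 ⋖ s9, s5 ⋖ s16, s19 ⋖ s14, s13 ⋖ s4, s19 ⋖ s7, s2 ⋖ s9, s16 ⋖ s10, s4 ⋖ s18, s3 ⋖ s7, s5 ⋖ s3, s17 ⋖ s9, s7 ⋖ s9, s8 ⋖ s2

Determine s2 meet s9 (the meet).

Common lower bounds of {s2, s9}: s1, s10, s16, s2, s5, s8.
The greatest among these is s2.

s2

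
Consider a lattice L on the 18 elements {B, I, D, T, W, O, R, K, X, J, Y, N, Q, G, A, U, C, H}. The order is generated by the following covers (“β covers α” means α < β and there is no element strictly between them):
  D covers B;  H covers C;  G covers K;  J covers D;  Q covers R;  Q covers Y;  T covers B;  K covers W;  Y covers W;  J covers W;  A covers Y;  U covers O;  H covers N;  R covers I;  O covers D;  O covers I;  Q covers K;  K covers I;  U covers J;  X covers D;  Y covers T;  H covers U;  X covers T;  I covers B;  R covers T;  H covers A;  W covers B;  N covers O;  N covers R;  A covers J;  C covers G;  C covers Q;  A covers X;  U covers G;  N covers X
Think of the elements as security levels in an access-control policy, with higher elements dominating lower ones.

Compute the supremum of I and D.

Common upper bounds of {I, D}: H, N, O, U.
The least among these is O.

O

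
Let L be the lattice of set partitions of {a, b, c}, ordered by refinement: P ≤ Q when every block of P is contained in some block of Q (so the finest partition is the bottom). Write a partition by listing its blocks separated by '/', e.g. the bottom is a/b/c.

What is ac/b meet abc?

ac/b

Common lower bounds of {ac/b, abc}: a/b/c, ac/b.
The greatest among these is ac/b.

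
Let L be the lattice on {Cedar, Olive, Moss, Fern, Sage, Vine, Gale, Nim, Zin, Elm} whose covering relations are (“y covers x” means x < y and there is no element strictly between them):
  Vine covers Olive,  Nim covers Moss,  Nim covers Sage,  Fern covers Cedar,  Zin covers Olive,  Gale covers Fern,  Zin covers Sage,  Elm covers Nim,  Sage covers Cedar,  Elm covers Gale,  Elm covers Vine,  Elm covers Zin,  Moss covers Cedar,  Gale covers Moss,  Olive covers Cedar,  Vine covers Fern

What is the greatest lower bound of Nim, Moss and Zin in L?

Cedar

Common lower bounds of {Nim, Moss, Zin}: Cedar.
The greatest among these is Cedar.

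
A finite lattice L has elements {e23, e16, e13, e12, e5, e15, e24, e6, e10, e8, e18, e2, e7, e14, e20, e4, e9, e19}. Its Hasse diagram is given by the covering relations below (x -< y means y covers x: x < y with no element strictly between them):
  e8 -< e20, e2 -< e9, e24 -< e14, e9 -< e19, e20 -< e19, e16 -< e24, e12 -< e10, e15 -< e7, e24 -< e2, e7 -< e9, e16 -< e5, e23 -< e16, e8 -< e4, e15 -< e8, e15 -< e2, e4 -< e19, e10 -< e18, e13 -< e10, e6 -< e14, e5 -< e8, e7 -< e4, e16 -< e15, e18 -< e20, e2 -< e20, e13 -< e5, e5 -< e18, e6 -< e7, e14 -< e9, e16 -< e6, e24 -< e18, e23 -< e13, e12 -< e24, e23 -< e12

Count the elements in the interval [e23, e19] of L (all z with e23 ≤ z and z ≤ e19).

The interval [e23, e19] = {e10, e12, e13, e14, e15, e16, e18, e19, e2, e20, e23, e24, e4, e5, e6, e7, e8, e9}, which has 18 elements.

18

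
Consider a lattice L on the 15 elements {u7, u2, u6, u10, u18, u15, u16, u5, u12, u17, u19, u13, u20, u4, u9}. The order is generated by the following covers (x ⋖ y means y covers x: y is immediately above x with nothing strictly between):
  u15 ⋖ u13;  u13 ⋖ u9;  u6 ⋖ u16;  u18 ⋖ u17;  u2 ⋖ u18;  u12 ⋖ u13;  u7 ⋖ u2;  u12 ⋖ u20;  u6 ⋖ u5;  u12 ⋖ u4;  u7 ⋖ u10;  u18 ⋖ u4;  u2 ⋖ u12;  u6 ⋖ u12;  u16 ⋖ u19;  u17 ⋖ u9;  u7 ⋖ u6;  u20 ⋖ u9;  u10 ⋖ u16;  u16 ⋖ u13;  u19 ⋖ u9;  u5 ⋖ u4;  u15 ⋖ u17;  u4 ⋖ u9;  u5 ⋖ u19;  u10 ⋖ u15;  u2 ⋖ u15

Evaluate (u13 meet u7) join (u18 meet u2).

u13 ∧ u7 = u7
u18 ∧ u2 = u2
u7 ∨ u2 = u2

u2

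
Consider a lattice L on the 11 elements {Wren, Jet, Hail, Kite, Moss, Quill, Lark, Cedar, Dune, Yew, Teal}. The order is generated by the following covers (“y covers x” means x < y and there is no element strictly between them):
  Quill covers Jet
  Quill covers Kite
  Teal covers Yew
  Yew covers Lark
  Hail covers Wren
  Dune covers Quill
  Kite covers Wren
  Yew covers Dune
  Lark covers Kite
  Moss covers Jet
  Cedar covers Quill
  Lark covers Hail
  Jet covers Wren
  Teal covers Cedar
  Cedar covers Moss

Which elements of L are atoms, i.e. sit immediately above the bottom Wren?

The atoms are exactly the elements that cover Wren: Hail, Jet, Kite.

Hail, Jet, Kite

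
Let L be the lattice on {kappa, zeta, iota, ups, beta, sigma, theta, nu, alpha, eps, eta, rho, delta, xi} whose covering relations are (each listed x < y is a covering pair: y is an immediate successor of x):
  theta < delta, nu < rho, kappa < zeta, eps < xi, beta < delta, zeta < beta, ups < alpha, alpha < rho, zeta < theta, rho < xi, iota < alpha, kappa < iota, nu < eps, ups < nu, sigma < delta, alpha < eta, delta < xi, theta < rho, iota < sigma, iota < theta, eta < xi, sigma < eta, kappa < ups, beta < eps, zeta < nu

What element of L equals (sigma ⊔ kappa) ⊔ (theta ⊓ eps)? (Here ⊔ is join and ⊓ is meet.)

sigma ∨ kappa = sigma
theta ∧ eps = zeta
sigma ∨ zeta = delta

delta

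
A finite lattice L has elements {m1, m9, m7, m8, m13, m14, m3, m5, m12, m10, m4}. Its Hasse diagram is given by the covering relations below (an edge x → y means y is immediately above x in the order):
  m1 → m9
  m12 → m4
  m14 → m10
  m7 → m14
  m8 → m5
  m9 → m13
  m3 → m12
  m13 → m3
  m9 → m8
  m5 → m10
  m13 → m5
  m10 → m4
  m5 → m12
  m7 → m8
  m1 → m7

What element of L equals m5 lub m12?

m5 ∨ m12 = m12

m12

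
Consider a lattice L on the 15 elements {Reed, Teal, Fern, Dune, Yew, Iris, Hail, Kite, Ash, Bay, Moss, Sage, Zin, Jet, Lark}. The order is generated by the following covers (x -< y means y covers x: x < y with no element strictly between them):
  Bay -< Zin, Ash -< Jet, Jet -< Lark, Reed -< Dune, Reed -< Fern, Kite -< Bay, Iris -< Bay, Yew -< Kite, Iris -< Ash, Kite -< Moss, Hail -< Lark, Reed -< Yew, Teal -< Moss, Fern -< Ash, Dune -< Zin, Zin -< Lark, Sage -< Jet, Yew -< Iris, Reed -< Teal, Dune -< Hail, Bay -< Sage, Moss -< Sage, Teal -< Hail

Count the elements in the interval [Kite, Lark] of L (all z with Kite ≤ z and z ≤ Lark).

7

The interval [Kite, Lark] = {Bay, Jet, Kite, Lark, Moss, Sage, Zin}, which has 7 elements.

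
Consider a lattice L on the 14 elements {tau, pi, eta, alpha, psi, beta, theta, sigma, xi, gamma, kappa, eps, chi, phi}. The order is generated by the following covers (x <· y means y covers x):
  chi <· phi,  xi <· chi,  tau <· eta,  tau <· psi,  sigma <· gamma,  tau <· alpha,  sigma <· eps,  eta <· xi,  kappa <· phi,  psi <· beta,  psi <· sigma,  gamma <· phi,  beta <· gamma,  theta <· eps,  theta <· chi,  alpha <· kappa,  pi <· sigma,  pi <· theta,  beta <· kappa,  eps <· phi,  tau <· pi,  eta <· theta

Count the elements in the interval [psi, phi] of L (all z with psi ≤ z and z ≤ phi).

7

The interval [psi, phi] = {beta, eps, gamma, kappa, phi, psi, sigma}, which has 7 elements.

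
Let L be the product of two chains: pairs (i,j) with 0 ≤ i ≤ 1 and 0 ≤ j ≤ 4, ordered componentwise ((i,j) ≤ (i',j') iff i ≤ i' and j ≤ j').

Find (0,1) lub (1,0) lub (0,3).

(1,3)

Common upper bounds of {(0,1), (1,0), (0,3)}: (1,3), (1,4).
The least among these is (1,3).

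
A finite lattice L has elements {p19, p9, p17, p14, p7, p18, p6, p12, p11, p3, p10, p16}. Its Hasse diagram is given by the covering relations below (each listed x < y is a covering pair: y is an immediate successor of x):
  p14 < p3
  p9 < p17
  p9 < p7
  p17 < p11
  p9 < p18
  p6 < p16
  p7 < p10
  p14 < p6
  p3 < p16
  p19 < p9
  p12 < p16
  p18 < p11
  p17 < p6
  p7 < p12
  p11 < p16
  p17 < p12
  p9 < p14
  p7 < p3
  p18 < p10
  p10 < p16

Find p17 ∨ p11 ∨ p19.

p11

Common upper bounds of {p17, p11, p19}: p11, p16.
The least among these is p11.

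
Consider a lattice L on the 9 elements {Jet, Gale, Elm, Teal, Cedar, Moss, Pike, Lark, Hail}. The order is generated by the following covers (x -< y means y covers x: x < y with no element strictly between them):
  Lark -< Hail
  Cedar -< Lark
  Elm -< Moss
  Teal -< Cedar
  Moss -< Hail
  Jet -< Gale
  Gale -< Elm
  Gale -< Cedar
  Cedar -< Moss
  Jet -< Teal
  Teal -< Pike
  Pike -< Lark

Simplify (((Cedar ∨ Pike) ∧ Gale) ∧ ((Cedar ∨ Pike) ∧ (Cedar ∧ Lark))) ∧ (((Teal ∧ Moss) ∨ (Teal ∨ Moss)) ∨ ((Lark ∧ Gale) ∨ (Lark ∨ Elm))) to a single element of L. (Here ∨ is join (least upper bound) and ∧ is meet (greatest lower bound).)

Cedar ∨ Pike = Lark
Lark ∧ Gale = Gale
Cedar ∨ Pike = Lark
Cedar ∧ Lark = Cedar
Lark ∧ Cedar = Cedar
Gale ∧ Cedar = Gale
Teal ∧ Moss = Teal
Teal ∨ Moss = Moss
Teal ∨ Moss = Moss
Lark ∧ Gale = Gale
Lark ∨ Elm = Hail
Gale ∨ Hail = Hail
Moss ∨ Hail = Hail
Gale ∧ Hail = Gale

Gale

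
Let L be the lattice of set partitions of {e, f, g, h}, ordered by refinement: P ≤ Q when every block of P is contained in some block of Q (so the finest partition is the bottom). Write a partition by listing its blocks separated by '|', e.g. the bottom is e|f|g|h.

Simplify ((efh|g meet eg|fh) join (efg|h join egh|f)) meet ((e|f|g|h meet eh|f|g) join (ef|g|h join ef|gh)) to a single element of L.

efh|g ∧ eg|fh = e|fh|g
efg|h ∨ egh|f = efgh
e|fh|g ∨ efgh = efgh
e|f|g|h ∧ eh|f|g = e|f|g|h
ef|g|h ∨ ef|gh = ef|gh
e|f|g|h ∨ ef|gh = ef|gh
efgh ∧ ef|gh = ef|gh

ef|gh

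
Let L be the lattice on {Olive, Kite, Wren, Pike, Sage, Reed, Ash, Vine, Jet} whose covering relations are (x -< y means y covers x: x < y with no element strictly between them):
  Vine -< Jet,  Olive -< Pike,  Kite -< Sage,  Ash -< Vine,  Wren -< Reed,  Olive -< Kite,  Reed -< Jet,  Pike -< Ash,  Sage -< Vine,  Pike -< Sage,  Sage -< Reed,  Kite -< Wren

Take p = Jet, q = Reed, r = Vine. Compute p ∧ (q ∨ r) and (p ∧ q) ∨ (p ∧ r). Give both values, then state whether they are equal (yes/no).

q ∨ r = Jet, so p ∧ (q ∨ r) = Jet ∧ Jet = Jet.
p ∧ q = Reed and p ∧ r = Vine, so (p ∧ q) ∨ (p ∧ r) = Reed ∨ Vine = Jet.
Equal: yes.

Jet; Jet; yes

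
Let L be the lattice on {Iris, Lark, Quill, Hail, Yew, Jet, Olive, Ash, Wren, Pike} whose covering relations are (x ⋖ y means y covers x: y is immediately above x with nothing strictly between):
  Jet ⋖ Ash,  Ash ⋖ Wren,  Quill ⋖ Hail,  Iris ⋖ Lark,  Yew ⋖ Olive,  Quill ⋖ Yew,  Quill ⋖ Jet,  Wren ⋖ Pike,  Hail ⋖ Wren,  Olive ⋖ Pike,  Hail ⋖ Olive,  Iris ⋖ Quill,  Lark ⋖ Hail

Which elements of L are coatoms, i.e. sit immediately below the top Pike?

Olive, Wren

The coatoms are exactly the elements covered by Pike: Olive, Wren.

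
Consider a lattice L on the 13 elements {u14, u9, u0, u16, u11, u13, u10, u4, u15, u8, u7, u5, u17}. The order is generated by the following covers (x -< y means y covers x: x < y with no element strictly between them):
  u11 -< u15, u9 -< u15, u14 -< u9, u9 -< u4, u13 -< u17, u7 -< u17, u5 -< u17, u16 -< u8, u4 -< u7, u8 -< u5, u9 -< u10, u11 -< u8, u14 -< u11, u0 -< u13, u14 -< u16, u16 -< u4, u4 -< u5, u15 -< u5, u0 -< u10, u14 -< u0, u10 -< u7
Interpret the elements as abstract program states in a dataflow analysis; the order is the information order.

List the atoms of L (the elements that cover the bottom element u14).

The atoms are exactly the elements that cover u14: u0, u11, u16, u9.

u0, u11, u16, u9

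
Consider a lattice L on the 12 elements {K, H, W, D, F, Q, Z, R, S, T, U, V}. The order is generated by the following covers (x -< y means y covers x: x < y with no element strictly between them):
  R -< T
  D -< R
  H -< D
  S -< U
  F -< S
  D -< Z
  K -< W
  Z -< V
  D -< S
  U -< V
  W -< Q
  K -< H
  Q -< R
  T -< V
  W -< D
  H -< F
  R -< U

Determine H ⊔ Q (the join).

R

Common upper bounds of {H, Q}: R, T, U, V.
The least among these is R.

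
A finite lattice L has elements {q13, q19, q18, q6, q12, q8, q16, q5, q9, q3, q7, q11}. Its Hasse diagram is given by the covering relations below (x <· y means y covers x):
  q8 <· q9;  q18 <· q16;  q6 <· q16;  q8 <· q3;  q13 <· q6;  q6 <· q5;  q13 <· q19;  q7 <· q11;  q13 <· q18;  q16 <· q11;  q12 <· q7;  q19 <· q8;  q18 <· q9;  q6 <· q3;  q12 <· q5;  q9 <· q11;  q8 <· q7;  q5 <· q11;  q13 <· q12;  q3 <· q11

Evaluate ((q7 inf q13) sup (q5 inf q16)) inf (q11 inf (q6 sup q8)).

q6

q7 ∧ q13 = q13
q5 ∧ q16 = q6
q13 ∨ q6 = q6
q6 ∨ q8 = q3
q11 ∧ q3 = q3
q6 ∧ q3 = q6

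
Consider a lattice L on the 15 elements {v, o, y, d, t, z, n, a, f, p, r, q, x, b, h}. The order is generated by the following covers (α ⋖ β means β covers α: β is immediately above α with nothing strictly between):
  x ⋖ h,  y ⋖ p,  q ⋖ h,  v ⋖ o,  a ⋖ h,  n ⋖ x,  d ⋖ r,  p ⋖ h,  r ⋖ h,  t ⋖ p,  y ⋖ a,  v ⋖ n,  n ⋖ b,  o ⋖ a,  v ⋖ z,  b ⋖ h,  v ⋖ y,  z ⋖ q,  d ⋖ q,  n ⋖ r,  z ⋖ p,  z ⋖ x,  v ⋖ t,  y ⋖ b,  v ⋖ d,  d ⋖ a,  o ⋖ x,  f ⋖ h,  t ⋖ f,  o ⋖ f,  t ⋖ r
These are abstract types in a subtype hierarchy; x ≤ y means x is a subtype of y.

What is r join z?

h

Common upper bounds of {r, z}: h.
The least among these is h.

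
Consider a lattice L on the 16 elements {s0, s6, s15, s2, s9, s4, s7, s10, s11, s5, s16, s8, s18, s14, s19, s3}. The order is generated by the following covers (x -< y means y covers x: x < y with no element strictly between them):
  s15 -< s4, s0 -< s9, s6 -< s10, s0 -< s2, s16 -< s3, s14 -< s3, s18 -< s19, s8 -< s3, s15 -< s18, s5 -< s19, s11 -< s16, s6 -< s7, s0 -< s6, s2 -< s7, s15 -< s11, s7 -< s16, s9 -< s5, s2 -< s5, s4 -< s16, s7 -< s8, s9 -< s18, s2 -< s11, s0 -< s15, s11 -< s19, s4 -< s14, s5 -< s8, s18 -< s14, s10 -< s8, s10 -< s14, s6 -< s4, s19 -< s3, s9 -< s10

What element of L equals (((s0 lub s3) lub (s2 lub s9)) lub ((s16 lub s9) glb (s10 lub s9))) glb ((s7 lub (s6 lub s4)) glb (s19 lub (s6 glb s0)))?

s0 ∨ s3 = s3
s2 ∨ s9 = s5
s3 ∨ s5 = s3
s16 ∨ s9 = s3
s10 ∨ s9 = s10
s3 ∧ s10 = s10
s3 ∨ s10 = s3
s6 ∨ s4 = s4
s7 ∨ s4 = s16
s6 ∧ s0 = s0
s19 ∨ s0 = s19
s16 ∧ s19 = s11
s3 ∧ s11 = s11

s11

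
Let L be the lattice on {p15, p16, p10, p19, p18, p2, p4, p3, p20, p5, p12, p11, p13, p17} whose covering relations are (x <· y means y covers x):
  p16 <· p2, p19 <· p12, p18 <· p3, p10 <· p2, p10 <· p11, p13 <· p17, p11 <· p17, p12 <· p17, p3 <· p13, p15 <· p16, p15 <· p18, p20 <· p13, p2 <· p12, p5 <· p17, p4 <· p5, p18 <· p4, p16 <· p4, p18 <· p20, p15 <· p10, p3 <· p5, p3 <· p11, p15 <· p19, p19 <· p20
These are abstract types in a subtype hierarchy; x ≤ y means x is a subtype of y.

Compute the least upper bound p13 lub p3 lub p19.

p13

Common upper bounds of {p13, p3, p19}: p13, p17.
The least among these is p13.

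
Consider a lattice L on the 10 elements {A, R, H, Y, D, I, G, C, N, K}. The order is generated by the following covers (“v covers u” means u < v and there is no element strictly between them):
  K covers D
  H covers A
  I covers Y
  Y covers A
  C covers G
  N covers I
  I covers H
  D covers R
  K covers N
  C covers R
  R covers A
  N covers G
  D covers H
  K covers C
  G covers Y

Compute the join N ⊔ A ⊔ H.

Common upper bounds of {N, A, H}: K, N.
The least among these is N.

N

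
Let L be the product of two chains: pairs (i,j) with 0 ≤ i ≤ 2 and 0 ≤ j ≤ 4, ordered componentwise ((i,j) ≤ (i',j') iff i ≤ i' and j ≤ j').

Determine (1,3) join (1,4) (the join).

In a product of chains, the join is componentwise max, giving (1,4).

(1,4)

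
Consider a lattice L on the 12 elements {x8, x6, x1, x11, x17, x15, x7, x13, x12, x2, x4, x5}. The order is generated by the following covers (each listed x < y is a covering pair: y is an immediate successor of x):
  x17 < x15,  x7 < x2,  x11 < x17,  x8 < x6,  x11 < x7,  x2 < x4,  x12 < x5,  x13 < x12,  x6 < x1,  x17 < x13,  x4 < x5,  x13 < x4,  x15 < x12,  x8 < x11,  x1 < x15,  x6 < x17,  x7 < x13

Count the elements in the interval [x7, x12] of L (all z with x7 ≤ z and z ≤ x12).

The interval [x7, x12] = {x12, x13, x7}, which has 3 elements.

3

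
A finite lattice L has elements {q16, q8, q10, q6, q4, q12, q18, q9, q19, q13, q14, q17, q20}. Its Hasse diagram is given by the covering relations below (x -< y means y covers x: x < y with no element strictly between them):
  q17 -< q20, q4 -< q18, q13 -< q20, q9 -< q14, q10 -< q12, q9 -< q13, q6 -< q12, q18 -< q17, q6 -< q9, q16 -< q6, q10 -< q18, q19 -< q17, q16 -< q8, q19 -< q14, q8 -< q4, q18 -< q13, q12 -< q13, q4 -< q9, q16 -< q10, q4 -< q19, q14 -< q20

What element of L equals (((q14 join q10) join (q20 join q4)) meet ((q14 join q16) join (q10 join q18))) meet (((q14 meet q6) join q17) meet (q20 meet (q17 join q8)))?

q17

q14 ∨ q10 = q20
q20 ∨ q4 = q20
q20 ∨ q20 = q20
q14 ∨ q16 = q14
q10 ∨ q18 = q18
q14 ∨ q18 = q20
q20 ∧ q20 = q20
q14 ∧ q6 = q6
q6 ∨ q17 = q20
q17 ∨ q8 = q17
q20 ∧ q17 = q17
q20 ∧ q17 = q17
q20 ∧ q17 = q17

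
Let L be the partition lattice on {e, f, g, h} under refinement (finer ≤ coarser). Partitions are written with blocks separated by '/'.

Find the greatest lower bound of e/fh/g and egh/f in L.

e/f/g/h

Common lower bounds of {e/fh/g, egh/f}: e/f/g/h.
The greatest among these is e/f/g/h.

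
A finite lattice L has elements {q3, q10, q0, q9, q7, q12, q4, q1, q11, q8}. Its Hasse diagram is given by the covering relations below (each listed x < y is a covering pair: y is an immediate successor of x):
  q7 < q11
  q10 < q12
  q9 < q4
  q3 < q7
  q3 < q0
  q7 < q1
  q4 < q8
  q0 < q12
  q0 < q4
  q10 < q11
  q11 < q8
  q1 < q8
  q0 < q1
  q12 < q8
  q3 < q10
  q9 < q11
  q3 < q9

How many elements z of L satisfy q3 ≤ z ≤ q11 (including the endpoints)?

The interval [q3, q11] = {q10, q11, q3, q7, q9}, which has 5 elements.

5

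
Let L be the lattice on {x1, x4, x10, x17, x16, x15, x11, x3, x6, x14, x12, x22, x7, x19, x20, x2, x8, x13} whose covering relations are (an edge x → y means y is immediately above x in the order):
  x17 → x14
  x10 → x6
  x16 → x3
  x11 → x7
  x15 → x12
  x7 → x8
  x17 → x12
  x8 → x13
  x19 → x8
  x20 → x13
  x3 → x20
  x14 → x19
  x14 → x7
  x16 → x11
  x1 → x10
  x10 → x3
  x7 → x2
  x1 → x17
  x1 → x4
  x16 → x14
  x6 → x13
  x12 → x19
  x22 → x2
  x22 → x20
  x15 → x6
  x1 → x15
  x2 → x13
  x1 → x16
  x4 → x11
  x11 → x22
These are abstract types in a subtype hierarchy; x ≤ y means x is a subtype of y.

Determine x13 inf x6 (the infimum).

x6

Common lower bounds of {x13, x6}: x1, x10, x15, x6.
The greatest among these is x6.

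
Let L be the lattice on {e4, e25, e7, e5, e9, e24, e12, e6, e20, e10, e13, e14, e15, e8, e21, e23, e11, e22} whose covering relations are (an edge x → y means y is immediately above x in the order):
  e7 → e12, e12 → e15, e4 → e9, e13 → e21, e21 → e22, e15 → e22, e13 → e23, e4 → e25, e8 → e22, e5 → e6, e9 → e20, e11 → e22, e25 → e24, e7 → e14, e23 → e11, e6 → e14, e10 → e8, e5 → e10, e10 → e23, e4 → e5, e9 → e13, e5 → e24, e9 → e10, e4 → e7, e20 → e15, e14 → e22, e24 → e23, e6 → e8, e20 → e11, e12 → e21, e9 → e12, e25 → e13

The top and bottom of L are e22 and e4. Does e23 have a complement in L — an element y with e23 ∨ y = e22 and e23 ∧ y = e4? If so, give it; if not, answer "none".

e7

Need y with e23 ∨ y = e22 and e23 ∧ y = e4.
Checking each element gives: e7.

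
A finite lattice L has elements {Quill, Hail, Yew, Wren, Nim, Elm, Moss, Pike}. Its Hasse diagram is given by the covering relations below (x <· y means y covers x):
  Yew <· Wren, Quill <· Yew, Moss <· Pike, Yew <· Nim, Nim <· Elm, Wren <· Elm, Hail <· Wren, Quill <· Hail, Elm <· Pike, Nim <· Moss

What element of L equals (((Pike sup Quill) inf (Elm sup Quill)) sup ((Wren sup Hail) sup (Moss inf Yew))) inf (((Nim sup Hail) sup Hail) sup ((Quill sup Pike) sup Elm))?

Pike ∨ Quill = Pike
Elm ∨ Quill = Elm
Pike ∧ Elm = Elm
Wren ∨ Hail = Wren
Moss ∧ Yew = Yew
Wren ∨ Yew = Wren
Elm ∨ Wren = Elm
Nim ∨ Hail = Elm
Elm ∨ Hail = Elm
Quill ∨ Pike = Pike
Pike ∨ Elm = Pike
Elm ∨ Pike = Pike
Elm ∧ Pike = Elm

Elm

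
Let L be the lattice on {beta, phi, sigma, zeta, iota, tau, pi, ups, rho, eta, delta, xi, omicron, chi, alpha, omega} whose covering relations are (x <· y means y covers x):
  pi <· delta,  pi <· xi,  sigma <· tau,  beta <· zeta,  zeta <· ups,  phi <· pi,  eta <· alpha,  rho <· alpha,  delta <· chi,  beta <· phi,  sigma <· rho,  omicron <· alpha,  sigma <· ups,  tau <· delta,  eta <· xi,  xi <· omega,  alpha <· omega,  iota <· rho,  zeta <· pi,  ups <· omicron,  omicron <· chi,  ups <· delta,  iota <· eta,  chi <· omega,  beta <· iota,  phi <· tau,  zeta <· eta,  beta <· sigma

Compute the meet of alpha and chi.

Common lower bounds of {alpha, chi}: beta, omicron, sigma, ups, zeta.
The greatest among these is omicron.

omicron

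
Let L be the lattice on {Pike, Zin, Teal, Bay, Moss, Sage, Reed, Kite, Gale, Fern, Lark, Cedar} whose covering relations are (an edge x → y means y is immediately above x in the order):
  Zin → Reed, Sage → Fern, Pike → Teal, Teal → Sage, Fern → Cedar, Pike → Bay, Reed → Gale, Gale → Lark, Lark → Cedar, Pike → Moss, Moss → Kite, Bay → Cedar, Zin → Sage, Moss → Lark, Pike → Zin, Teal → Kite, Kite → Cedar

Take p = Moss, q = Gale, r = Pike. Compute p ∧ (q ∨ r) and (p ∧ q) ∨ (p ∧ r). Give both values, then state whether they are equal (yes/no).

q ∨ r = Gale, so p ∧ (q ∨ r) = Moss ∧ Gale = Pike.
p ∧ q = Pike and p ∧ r = Pike, so (p ∧ q) ∨ (p ∧ r) = Pike ∨ Pike = Pike.
Equal: yes.

Pike; Pike; yes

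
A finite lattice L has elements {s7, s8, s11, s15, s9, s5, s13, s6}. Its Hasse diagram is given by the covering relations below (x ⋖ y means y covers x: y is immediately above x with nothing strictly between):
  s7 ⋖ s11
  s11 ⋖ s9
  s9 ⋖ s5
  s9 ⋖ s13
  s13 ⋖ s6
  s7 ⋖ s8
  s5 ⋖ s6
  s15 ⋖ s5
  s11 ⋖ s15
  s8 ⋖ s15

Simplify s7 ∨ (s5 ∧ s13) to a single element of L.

s5 ∧ s13 = s9
s7 ∨ s9 = s9

s9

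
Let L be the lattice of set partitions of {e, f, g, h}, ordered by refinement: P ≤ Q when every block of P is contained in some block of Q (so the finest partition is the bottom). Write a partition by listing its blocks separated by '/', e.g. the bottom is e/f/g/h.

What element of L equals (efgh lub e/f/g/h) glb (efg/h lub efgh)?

efgh ∨ e/f/g/h = efgh
efg/h ∨ efgh = efgh
efgh ∧ efgh = efgh

efgh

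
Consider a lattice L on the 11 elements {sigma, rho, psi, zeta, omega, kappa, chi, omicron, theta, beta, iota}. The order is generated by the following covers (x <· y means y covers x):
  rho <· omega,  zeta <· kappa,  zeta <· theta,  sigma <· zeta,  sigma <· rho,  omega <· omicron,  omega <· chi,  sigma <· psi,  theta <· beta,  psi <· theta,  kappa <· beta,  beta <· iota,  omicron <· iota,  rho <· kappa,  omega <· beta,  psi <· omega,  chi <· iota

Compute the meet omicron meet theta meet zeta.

Common lower bounds of {omicron, theta, zeta}: sigma.
The greatest among these is sigma.

sigma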